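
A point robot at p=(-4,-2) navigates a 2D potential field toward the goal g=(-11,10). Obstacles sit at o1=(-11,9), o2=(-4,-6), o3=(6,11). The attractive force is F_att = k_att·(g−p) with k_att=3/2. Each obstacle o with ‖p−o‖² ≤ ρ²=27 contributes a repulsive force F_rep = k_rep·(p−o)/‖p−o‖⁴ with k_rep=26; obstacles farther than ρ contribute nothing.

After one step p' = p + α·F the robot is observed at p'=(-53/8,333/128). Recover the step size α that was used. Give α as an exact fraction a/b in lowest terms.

F_att = 3/2·(g−p) = 3/2·(-7,12) = (-10.5000,18.0000)
o1: d²=170 > ρ²=27 → inactive
o2: d²=16 ≤ ρ²=27; F_rep = 26·(0,4)/16² = (0.0000,0.4062)
o3: d²=269 > ρ²=27 → inactive
F = F_att + ΣF_rep = (-10.5000,18.4062)
Δp = p'−p = (-2.6250,4.6016); α = Δx/Fx = (-21/8) / (-21/2) = 1/4
check: Δy/Fy = (589/128) / (589/32) = 1/4 ✓

α = 1/4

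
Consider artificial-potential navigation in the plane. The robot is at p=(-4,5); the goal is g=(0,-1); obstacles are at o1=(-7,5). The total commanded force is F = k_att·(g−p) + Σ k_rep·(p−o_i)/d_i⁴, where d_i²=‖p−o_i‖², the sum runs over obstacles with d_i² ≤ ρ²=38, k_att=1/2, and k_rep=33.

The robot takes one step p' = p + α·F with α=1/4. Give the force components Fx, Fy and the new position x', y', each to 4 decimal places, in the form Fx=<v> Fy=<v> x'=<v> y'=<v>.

F_att = 1/2·(g−p) = 1/2·(4,-6) = (2.0000,-3.0000)
o1: d²=9 ≤ ρ²=38; F_rep = 33·(3,0)/9² = (1.2222,0.0000)
F = F_att + ΣF_rep = (3.2222,-3.0000)
p' = p + 1/4·F = (-3.1944,4.2500)

Fx=3.2222 Fy=-3.0000 x'=-3.1944 y'=4.2500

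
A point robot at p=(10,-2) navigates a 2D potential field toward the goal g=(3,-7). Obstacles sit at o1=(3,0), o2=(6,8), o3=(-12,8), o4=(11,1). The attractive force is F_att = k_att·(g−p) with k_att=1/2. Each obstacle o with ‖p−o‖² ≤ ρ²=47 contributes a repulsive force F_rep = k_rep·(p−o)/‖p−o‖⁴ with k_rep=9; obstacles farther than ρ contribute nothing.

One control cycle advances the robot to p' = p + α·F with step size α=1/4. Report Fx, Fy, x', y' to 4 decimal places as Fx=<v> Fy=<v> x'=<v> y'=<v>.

Fx=-3.5900 Fy=-2.7700 x'=9.1025 y'=-2.6925

F_att = 1/2·(g−p) = 1/2·(-7,-5) = (-3.5000,-2.5000)
o1: d²=53 > ρ²=47 → inactive
o2: d²=116 > ρ²=47 → inactive
o3: d²=584 > ρ²=47 → inactive
o4: d²=10 ≤ ρ²=47; F_rep = 9·(-1,-3)/10² = (-0.0900,-0.2700)
F = F_att + ΣF_rep = (-3.5900,-2.7700)
p' = p + 1/4·F = (9.1025,-2.6925)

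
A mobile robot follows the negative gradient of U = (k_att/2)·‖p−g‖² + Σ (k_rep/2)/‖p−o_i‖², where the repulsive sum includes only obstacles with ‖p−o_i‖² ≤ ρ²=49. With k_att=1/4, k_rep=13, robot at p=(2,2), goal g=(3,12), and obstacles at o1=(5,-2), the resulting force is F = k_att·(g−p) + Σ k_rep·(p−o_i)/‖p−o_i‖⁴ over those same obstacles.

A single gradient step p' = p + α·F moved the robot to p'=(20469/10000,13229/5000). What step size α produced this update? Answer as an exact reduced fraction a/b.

α = 1/4

F_att = 1/4·(g−p) = 1/4·(1,10) = (0.2500,2.5000)
o1: d²=25 ≤ ρ²=49; F_rep = 13·(-3,4)/25² = (-0.0624,0.0832)
F = F_att + ΣF_rep = (0.1876,2.5832)
Δp = p'−p = (0.0469,0.6458); α = Δx/Fx = (469/10000) / (469/2500) = 1/4
check: Δy/Fy = (3229/5000) / (3229/1250) = 1/4 ✓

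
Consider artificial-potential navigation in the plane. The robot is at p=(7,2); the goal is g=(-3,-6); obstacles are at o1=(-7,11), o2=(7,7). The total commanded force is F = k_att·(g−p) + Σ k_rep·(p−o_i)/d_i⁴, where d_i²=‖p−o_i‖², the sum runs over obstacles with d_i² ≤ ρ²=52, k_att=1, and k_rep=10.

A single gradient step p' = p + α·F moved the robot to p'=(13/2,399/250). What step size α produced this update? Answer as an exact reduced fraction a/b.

α = 1/20

F_att = 1·(g−p) = 1·(-10,-8) = (-10.0000,-8.0000)
o1: d²=277 > ρ²=52 → inactive
o2: d²=25 ≤ ρ²=52; F_rep = 10·(0,-5)/25² = (0.0000,-0.0800)
F = F_att + ΣF_rep = (-10.0000,-8.0800)
Δp = p'−p = (-0.5000,-0.4040); α = Δx/Fx = (-1/2) / (-10) = 1/20
check: Δy/Fy = (-101/250) / (-202/25) = 1/20 ✓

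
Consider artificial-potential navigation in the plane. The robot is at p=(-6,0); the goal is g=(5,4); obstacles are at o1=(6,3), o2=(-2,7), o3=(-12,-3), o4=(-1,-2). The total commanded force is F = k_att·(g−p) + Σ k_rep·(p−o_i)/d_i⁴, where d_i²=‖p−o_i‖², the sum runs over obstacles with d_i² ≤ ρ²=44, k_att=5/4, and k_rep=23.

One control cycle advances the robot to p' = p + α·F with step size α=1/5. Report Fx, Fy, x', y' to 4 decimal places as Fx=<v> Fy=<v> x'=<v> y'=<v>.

F_att = 5/4·(g−p) = 5/4·(11,4) = (13.7500,5.0000)
o1: d²=153 > ρ²=44 → inactive
o2: d²=65 > ρ²=44 → inactive
o3: d²=45 > ρ²=44 → inactive
o4: d²=29 ≤ ρ²=44; F_rep = 23·(-5,2)/29² = (-0.1367,0.0547)
F = F_att + ΣF_rep = (13.6133,5.0547)
p' = p + 1/5·F = (-3.2773,1.0109)

Fx=13.6133 Fy=5.0547 x'=-3.2773 y'=1.0109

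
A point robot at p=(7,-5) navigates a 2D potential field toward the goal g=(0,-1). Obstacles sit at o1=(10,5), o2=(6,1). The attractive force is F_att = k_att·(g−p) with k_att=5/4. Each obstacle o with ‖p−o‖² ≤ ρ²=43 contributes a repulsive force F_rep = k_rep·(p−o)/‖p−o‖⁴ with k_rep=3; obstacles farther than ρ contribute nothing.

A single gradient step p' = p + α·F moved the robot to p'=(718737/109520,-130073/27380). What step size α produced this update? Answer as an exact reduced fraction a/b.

F_att = 5/4·(g−p) = 5/4·(-7,4) = (-8.7500,5.0000)
o1: d²=109 > ρ²=43 → inactive
o2: d²=37 ≤ ρ²=43; F_rep = 3·(1,-6)/37² = (0.0022,-0.0131)
F = F_att + ΣF_rep = (-8.7478,4.9869)
Δp = p'−p = (-0.4374,0.2493); α = Δx/Fx = (-47903/109520) / (-47903/5476) = 1/20
check: Δy/Fy = (6827/27380) / (6827/1369) = 1/20 ✓

α = 1/20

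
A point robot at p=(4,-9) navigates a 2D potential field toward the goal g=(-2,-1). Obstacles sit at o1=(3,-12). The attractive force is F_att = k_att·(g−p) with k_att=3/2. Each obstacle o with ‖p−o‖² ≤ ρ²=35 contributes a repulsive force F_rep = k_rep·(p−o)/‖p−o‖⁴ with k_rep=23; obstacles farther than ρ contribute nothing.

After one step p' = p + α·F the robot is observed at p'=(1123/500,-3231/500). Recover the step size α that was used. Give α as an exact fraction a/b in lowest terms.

F_att = 3/2·(g−p) = 3/2·(-6,8) = (-9.0000,12.0000)
o1: d²=10 ≤ ρ²=35; F_rep = 23·(1,3)/10² = (0.2300,0.6900)
F = F_att + ΣF_rep = (-8.7700,12.6900)
Δp = p'−p = (-1.7540,2.5380); α = Δx/Fx = (-877/500) / (-877/100) = 1/5
check: Δy/Fy = (1269/500) / (1269/100) = 1/5 ✓

α = 1/5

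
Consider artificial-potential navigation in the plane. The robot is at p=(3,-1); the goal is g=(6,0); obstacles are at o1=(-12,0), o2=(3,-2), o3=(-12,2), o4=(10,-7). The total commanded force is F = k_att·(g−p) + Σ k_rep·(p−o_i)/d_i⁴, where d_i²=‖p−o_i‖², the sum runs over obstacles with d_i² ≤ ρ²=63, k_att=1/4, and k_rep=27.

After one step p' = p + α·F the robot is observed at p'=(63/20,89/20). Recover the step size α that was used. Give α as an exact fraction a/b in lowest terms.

α = 1/5

F_att = 1/4·(g−p) = 1/4·(3,1) = (0.7500,0.2500)
o1: d²=226 > ρ²=63 → inactive
o2: d²=1 ≤ ρ²=63; F_rep = 27·(0,1)/1² = (0.0000,27.0000)
o3: d²=234 > ρ²=63 → inactive
o4: d²=85 > ρ²=63 → inactive
F = F_att + ΣF_rep = (0.7500,27.2500)
Δp = p'−p = (0.1500,5.4500); α = Δx/Fx = (3/20) / (3/4) = 1/5
check: Δy/Fy = (109/20) / (109/4) = 1/5 ✓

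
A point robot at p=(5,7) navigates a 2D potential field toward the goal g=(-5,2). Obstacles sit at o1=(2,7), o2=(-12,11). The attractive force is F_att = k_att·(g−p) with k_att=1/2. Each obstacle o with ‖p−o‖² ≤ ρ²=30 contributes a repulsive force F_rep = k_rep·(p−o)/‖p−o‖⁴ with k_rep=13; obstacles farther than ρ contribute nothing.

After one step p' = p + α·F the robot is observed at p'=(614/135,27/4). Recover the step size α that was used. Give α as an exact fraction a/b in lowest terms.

α = 1/10

F_att = 1/2·(g−p) = 1/2·(-10,-5) = (-5.0000,-2.5000)
o1: d²=9 ≤ ρ²=30; F_rep = 13·(3,0)/9² = (0.4815,0.0000)
o2: d²=305 > ρ²=30 → inactive
F = F_att + ΣF_rep = (-4.5185,-2.5000)
Δp = p'−p = (-0.4519,-0.2500); α = Δx/Fx = (-61/135) / (-122/27) = 1/10
check: Δy/Fy = (-1/4) / (-5/2) = 1/10 ✓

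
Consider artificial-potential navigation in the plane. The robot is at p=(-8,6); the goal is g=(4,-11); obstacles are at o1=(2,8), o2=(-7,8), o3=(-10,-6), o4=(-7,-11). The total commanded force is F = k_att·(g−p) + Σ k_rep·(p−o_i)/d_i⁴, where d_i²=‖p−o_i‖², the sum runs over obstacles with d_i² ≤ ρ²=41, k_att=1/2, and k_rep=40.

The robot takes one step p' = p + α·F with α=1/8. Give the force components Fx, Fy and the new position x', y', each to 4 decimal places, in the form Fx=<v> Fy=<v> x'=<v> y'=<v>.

Fx=4.4000 Fy=-11.7000 x'=-7.4500 y'=4.5375

F_att = 1/2·(g−p) = 1/2·(12,-17) = (6.0000,-8.5000)
o1: d²=104 > ρ²=41 → inactive
o2: d²=5 ≤ ρ²=41; F_rep = 40·(-1,-2)/5² = (-1.6000,-3.2000)
o3: d²=148 > ρ²=41 → inactive
o4: d²=290 > ρ²=41 → inactive
F = F_att + ΣF_rep = (4.4000,-11.7000)
p' = p + 1/8·F = (-7.4500,4.5375)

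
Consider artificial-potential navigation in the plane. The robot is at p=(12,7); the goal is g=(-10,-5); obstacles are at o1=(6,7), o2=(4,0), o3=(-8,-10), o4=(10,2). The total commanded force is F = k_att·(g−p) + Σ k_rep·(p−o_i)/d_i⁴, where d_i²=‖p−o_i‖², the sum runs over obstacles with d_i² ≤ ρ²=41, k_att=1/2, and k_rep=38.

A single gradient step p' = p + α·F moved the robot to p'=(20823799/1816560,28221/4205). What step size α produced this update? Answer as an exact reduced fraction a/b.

F_att = 1/2·(g−p) = 1/2·(-22,-12) = (-11.0000,-6.0000)
o1: d²=36 ≤ ρ²=41; F_rep = 38·(6,0)/36² = (0.1759,0.0000)
o2: d²=113 > ρ²=41 → inactive
o3: d²=689 > ρ²=41 → inactive
o4: d²=29 ≤ ρ²=41; F_rep = 38·(2,5)/29² = (0.0904,0.2259)
F = F_att + ΣF_rep = (-10.7337,-5.7741)
Δp = p'−p = (-0.5367,-0.2887); α = Δx/Fx = (-974921/1816560) / (-974921/90828) = 1/20
check: Δy/Fy = (-1214/4205) / (-4856/841) = 1/20 ✓

α = 1/20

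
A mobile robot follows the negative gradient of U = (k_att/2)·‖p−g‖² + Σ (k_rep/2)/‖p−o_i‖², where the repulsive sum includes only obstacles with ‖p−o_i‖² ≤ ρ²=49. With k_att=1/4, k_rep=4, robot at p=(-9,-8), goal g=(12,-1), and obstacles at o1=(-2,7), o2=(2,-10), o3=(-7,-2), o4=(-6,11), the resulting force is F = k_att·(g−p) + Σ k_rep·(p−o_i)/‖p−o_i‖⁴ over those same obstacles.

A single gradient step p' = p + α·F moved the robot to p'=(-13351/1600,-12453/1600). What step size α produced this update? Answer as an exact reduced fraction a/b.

α = 1/8

F_att = 1/4·(g−p) = 1/4·(21,7) = (5.2500,1.7500)
o1: d²=274 > ρ²=49 → inactive
o2: d²=125 > ρ²=49 → inactive
o3: d²=40 ≤ ρ²=49; F_rep = 4·(-2,-6)/40² = (-0.0050,-0.0150)
o4: d²=370 > ρ²=49 → inactive
F = F_att + ΣF_rep = (5.2450,1.7350)
Δp = p'−p = (0.6556,0.2169); α = Δx/Fx = (1049/1600) / (1049/200) = 1/8
check: Δy/Fy = (347/1600) / (347/200) = 1/8 ✓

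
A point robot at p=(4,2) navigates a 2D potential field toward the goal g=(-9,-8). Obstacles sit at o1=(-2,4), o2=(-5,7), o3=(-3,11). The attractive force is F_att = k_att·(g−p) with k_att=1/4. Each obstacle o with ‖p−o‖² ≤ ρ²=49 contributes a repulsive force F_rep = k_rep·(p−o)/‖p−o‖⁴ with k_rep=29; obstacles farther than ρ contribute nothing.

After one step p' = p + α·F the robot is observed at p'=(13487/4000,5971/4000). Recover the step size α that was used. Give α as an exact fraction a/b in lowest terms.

α = 1/5

F_att = 1/4·(g−p) = 1/4·(-13,-10) = (-3.2500,-2.5000)
o1: d²=40 ≤ ρ²=49; F_rep = 29·(6,-2)/40² = (0.1087,-0.0362)
o2: d²=106 > ρ²=49 → inactive
o3: d²=130 > ρ²=49 → inactive
F = F_att + ΣF_rep = (-3.1412,-2.5362)
Δp = p'−p = (-0.6282,-0.5072); α = Δx/Fx = (-2513/4000) / (-2513/800) = 1/5
check: Δy/Fy = (-2029/4000) / (-2029/800) = 1/5 ✓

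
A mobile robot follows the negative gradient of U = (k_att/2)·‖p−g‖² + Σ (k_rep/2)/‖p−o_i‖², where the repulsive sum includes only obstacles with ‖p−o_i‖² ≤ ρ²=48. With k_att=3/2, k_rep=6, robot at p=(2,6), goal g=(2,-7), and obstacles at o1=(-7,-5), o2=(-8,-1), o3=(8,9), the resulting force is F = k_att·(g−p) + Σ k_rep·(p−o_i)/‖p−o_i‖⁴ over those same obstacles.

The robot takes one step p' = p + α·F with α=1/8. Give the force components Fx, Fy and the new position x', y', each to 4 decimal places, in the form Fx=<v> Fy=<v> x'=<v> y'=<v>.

Fx=-0.0178 Fy=-19.5089 x'=1.9978 y'=3.5614

F_att = 3/2·(g−p) = 3/2·(0,-13) = (0.0000,-19.5000)
o1: d²=202 > ρ²=48 → inactive
o2: d²=149 > ρ²=48 → inactive
o3: d²=45 ≤ ρ²=48; F_rep = 6·(-6,-3)/45² = (-0.0178,-0.0089)
F = F_att + ΣF_rep = (-0.0178,-19.5089)
p' = p + 1/8·F = (1.9978,3.5614)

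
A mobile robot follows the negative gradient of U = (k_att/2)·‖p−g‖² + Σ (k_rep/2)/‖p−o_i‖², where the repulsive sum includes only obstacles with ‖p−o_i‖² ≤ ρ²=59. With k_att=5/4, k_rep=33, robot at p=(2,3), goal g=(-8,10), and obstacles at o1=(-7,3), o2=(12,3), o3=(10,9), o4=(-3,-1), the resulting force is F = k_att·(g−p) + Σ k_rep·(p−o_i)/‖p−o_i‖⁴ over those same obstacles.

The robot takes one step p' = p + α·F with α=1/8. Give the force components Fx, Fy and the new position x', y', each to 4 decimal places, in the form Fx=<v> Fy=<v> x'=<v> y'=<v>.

Fx=-12.4018 Fy=8.8285 x'=0.4498 y'=4.1036

F_att = 5/4·(g−p) = 5/4·(-10,7) = (-12.5000,8.7500)
o1: d²=81 > ρ²=59 → inactive
o2: d²=100 > ρ²=59 → inactive
o3: d²=100 > ρ²=59 → inactive
o4: d²=41 ≤ ρ²=59; F_rep = 33·(5,4)/41² = (0.0982,0.0785)
F = F_att + ΣF_rep = (-12.4018,8.8285)
p' = p + 1/8·F = (0.4498,4.1036)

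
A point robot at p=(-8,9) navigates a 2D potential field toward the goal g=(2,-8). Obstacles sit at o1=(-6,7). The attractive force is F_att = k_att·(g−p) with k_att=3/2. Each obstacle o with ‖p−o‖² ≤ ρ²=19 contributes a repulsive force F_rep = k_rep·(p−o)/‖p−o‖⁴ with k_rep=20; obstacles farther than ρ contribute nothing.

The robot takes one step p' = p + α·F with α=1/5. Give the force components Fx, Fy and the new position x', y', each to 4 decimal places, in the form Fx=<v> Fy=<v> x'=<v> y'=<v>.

Fx=14.3750 Fy=-24.8750 x'=-5.1250 y'=4.0250

F_att = 3/2·(g−p) = 3/2·(10,-17) = (15.0000,-25.5000)
o1: d²=8 ≤ ρ²=19; F_rep = 20·(-2,2)/8² = (-0.6250,0.6250)
F = F_att + ΣF_rep = (14.3750,-24.8750)
p' = p + 1/5·F = (-5.1250,4.0250)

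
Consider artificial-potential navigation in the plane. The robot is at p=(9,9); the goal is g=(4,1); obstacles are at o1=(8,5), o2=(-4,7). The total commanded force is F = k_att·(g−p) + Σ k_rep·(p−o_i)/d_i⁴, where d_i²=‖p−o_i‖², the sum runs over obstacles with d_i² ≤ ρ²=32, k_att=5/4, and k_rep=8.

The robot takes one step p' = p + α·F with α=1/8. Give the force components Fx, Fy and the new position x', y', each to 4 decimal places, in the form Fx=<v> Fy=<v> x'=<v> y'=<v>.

Fx=-6.2223 Fy=-9.8893 x'=8.2222 y'=7.7638

F_att = 5/4·(g−p) = 5/4·(-5,-8) = (-6.2500,-10.0000)
o1: d²=17 ≤ ρ²=32; F_rep = 8·(1,4)/17² = (0.0277,0.1107)
o2: d²=173 > ρ²=32 → inactive
F = F_att + ΣF_rep = (-6.2223,-9.8893)
p' = p + 1/8·F = (8.2222,7.7638)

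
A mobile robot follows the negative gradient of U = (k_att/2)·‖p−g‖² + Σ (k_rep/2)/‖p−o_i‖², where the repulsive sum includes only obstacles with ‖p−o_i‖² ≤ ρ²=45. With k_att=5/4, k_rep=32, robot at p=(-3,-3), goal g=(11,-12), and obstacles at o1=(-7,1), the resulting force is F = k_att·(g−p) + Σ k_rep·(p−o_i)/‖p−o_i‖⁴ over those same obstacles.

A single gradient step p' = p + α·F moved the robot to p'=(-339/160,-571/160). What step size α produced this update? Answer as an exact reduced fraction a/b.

α = 1/20

F_att = 5/4·(g−p) = 5/4·(14,-9) = (17.5000,-11.2500)
o1: d²=32 ≤ ρ²=45; F_rep = 32·(4,-4)/32² = (0.1250,-0.1250)
F = F_att + ΣF_rep = (17.6250,-11.3750)
Δp = p'−p = (0.8812,-0.5687); α = Δx/Fx = (141/160) / (141/8) = 1/20
check: Δy/Fy = (-91/160) / (-91/8) = 1/20 ✓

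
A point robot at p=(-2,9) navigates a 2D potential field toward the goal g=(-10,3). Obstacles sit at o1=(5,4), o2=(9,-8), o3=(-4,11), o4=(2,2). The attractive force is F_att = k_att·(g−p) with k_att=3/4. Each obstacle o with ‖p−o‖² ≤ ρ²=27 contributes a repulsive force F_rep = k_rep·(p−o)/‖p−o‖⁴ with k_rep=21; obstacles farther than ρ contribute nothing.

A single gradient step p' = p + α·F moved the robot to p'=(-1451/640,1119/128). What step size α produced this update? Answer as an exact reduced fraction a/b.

α = 1/20

F_att = 3/4·(g−p) = 3/4·(-8,-6) = (-6.0000,-4.5000)
o1: d²=74 > ρ²=27 → inactive
o2: d²=410 > ρ²=27 → inactive
o3: d²=8 ≤ ρ²=27; F_rep = 21·(2,-2)/8² = (0.6562,-0.6562)
o4: d²=65 > ρ²=27 → inactive
F = F_att + ΣF_rep = (-5.3438,-5.1562)
Δp = p'−p = (-0.2672,-0.2578); α = Δx/Fx = (-171/640) / (-171/32) = 1/20
check: Δy/Fy = (-33/128) / (-165/32) = 1/20 ✓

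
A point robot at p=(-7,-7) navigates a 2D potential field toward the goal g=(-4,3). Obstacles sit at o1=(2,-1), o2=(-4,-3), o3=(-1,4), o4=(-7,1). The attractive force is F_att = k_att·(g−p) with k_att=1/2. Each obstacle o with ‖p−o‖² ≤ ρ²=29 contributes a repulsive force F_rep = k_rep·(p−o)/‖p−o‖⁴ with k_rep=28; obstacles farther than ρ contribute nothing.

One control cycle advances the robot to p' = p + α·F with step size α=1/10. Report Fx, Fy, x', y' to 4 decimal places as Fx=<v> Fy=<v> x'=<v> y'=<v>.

F_att = 1/2·(g−p) = 1/2·(3,10) = (1.5000,5.0000)
o1: d²=117 > ρ²=29 → inactive
o2: d²=25 ≤ ρ²=29; F_rep = 28·(-3,-4)/25² = (-0.1344,-0.1792)
o3: d²=157 > ρ²=29 → inactive
o4: d²=64 > ρ²=29 → inactive
F = F_att + ΣF_rep = (1.3656,4.8208)
p' = p + 1/10·F = (-6.8634,-6.5179)

Fx=1.3656 Fy=4.8208 x'=-6.8634 y'=-6.5179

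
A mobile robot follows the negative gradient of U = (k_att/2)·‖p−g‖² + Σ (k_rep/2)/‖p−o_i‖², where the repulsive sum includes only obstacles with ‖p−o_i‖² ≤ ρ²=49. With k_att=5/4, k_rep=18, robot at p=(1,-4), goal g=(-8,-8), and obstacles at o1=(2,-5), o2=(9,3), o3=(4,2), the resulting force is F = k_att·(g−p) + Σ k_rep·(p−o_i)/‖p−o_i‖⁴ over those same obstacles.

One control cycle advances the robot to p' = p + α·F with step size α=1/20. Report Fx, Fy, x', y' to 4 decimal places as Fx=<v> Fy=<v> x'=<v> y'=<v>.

F_att = 5/4·(g−p) = 5/4·(-9,-4) = (-11.2500,-5.0000)
o1: d²=2 ≤ ρ²=49; F_rep = 18·(-1,1)/2² = (-4.5000,4.5000)
o2: d²=113 > ρ²=49 → inactive
o3: d²=45 ≤ ρ²=49; F_rep = 18·(-3,-6)/45² = (-0.0267,-0.0533)
F = F_att + ΣF_rep = (-15.7767,-0.5533)
p' = p + 1/20·F = (0.2112,-4.0277)

Fx=-15.7767 Fy=-0.5533 x'=0.2112 y'=-4.0277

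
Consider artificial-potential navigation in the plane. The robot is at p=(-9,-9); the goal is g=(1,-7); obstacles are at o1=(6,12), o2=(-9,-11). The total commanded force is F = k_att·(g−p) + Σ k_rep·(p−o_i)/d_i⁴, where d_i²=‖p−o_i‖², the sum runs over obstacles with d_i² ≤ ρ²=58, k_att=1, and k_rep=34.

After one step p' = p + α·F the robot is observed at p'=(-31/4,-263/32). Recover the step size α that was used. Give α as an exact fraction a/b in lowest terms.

F_att = 1·(g−p) = 1·(10,2) = (10.0000,2.0000)
o1: d²=666 > ρ²=58 → inactive
o2: d²=4 ≤ ρ²=58; F_rep = 34·(0,2)/4² = (0.0000,4.2500)
F = F_att + ΣF_rep = (10.0000,6.2500)
Δp = p'−p = (1.2500,0.7812); α = Δx/Fx = (5/4) / (10) = 1/8
check: Δy/Fy = (25/32) / (25/4) = 1/8 ✓

α = 1/8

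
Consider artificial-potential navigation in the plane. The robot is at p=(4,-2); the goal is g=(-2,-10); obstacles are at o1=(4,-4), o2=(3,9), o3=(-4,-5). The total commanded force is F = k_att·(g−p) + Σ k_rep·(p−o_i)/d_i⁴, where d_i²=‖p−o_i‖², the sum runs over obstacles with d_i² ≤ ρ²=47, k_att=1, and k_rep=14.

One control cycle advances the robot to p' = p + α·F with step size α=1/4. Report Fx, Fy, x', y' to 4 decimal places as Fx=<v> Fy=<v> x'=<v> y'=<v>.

Fx=-6.0000 Fy=-6.2500 x'=2.5000 y'=-3.5625

F_att = 1·(g−p) = 1·(-6,-8) = (-6.0000,-8.0000)
o1: d²=4 ≤ ρ²=47; F_rep = 14·(0,2)/4² = (0.0000,1.7500)
o2: d²=122 > ρ²=47 → inactive
o3: d²=73 > ρ²=47 → inactive
F = F_att + ΣF_rep = (-6.0000,-6.2500)
p' = p + 1/4·F = (2.5000,-3.5625)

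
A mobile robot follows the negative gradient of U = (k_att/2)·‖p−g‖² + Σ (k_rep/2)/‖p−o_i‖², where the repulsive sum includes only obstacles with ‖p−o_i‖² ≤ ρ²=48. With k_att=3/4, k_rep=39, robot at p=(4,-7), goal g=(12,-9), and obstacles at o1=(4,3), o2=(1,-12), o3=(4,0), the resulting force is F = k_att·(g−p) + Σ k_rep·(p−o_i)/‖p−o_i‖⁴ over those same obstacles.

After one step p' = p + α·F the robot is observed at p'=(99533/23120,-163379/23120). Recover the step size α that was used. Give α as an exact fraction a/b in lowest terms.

α = 1/20

F_att = 3/4·(g−p) = 3/4·(8,-2) = (6.0000,-1.5000)
o1: d²=100 > ρ²=48 → inactive
o2: d²=34 ≤ ρ²=48; F_rep = 39·(3,5)/34² = (0.1012,0.1687)
o3: d²=49 > ρ²=48 → inactive
F = F_att + ΣF_rep = (6.1012,-1.3313)
Δp = p'−p = (0.3051,-0.0666); α = Δx/Fx = (7053/23120) / (7053/1156) = 1/20
check: Δy/Fy = (-1539/23120) / (-1539/1156) = 1/20 ✓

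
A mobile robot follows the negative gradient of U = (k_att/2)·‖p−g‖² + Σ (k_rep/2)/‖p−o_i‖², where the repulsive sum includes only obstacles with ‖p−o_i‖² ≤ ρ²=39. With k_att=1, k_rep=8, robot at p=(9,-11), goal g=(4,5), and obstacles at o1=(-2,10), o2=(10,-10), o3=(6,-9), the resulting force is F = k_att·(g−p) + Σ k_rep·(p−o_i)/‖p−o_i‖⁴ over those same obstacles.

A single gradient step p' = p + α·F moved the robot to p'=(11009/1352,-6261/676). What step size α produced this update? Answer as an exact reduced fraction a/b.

α = 1/8

F_att = 1·(g−p) = 1·(-5,16) = (-5.0000,16.0000)
o1: d²=562 > ρ²=39 → inactive
o2: d²=2 ≤ ρ²=39; F_rep = 8·(-1,-1)/2² = (-2.0000,-2.0000)
o3: d²=13 ≤ ρ²=39; F_rep = 8·(3,-2)/13² = (0.1420,-0.0947)
F = F_att + ΣF_rep = (-6.8580,13.9053)
Δp = p'−p = (-0.8572,1.7382); α = Δx/Fx = (-1159/1352) / (-1159/169) = 1/8
check: Δy/Fy = (1175/676) / (2350/169) = 1/8 ✓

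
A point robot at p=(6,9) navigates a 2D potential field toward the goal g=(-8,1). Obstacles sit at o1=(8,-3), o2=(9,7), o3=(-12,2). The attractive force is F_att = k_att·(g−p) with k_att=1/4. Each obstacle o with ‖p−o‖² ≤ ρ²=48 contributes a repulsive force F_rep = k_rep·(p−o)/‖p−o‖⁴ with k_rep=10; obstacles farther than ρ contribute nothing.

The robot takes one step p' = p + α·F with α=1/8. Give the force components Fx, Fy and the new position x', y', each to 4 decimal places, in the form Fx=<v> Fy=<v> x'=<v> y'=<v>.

F_att = 1/4·(g−p) = 1/4·(-14,-8) = (-3.5000,-2.0000)
o1: d²=148 > ρ²=48 → inactive
o2: d²=13 ≤ ρ²=48; F_rep = 10·(-3,2)/13² = (-0.1775,0.1183)
o3: d²=373 > ρ²=48 → inactive
F = F_att + ΣF_rep = (-3.6775,-1.8817)
p' = p + 1/8·F = (5.5403,8.7648)

Fx=-3.6775 Fy=-1.8817 x'=5.5403 y'=8.7648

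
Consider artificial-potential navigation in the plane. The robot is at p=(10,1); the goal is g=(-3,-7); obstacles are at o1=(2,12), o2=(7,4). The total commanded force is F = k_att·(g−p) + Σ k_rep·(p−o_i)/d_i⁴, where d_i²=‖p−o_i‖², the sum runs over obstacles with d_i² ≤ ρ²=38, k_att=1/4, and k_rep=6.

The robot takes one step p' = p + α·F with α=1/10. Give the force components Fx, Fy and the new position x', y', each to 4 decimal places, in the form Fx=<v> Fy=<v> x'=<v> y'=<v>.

F_att = 1/4·(g−p) = 1/4·(-13,-8) = (-3.2500,-2.0000)
o1: d²=185 > ρ²=38 → inactive
o2: d²=18 ≤ ρ²=38; F_rep = 6·(3,-3)/18² = (0.0556,-0.0556)
F = F_att + ΣF_rep = (-3.1944,-2.0556)
p' = p + 1/10·F = (9.6806,0.7944)

Fx=-3.1944 Fy=-2.0556 x'=9.6806 y'=0.7944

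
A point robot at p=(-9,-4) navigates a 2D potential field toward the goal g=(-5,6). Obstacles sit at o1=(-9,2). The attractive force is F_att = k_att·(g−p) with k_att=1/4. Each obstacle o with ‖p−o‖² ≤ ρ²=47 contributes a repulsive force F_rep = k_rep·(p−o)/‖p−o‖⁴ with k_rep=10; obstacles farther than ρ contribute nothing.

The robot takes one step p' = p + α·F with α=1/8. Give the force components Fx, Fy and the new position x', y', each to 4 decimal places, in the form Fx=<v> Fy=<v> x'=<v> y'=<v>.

F_att = 1/4·(g−p) = 1/4·(4,10) = (1.0000,2.5000)
o1: d²=36 ≤ ρ²=47; F_rep = 10·(0,-6)/36² = (0.0000,-0.0463)
F = F_att + ΣF_rep = (1.0000,2.4537)
p' = p + 1/8·F = (-8.8750,-3.6933)

Fx=1.0000 Fy=2.4537 x'=-8.8750 y'=-3.6933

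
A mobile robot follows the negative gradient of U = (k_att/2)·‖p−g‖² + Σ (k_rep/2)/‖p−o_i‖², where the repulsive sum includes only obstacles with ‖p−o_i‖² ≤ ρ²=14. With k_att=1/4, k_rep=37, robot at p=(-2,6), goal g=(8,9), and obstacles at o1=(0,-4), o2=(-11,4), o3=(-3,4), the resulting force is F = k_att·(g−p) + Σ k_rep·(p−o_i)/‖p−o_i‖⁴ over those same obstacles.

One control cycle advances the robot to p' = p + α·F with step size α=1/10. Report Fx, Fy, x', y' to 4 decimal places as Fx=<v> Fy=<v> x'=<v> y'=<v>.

Fx=3.9800 Fy=3.7100 x'=-1.6020 y'=6.3710

F_att = 1/4·(g−p) = 1/4·(10,3) = (2.5000,0.7500)
o1: d²=104 > ρ²=14 → inactive
o2: d²=85 > ρ²=14 → inactive
o3: d²=5 ≤ ρ²=14; F_rep = 37·(1,2)/5² = (1.4800,2.9600)
F = F_att + ΣF_rep = (3.9800,3.7100)
p' = p + 1/10·F = (-1.6020,6.3710)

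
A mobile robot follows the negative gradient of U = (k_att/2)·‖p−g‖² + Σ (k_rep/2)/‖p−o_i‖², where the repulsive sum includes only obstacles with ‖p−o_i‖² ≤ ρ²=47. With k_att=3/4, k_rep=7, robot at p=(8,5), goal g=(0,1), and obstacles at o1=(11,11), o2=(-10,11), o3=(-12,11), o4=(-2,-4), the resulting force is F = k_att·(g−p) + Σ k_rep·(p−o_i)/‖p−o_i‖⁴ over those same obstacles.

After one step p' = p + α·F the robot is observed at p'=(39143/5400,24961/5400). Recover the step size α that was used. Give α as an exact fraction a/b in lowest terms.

F_att = 3/4·(g−p) = 3/4·(-8,-4) = (-6.0000,-3.0000)
o1: d²=45 ≤ ρ²=47; F_rep = 7·(-3,-6)/45² = (-0.0104,-0.0207)
o2: d²=360 > ρ²=47 → inactive
o3: d²=436 > ρ²=47 → inactive
o4: d²=181 > ρ²=47 → inactive
F = F_att + ΣF_rep = (-6.0104,-3.0207)
Δp = p'−p = (-0.7513,-0.3776); α = Δx/Fx = (-4057/5400) / (-4057/675) = 1/8
check: Δy/Fy = (-2039/5400) / (-2039/675) = 1/8 ✓

α = 1/8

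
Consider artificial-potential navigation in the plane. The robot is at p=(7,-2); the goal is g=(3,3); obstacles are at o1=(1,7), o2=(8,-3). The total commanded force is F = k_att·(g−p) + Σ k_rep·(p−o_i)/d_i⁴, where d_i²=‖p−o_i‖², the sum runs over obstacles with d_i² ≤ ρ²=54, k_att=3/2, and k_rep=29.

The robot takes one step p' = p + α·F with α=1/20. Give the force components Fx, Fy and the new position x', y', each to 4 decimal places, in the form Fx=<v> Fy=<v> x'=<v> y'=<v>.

F_att = 3/2·(g−p) = 3/2·(-4,5) = (-6.0000,7.5000)
o1: d²=117 > ρ²=54 → inactive
o2: d²=2 ≤ ρ²=54; F_rep = 29·(-1,1)/2² = (-7.2500,7.2500)
F = F_att + ΣF_rep = (-13.2500,14.7500)
p' = p + 1/20·F = (6.3375,-1.2625)

Fx=-13.2500 Fy=14.7500 x'=6.3375 y'=-1.2625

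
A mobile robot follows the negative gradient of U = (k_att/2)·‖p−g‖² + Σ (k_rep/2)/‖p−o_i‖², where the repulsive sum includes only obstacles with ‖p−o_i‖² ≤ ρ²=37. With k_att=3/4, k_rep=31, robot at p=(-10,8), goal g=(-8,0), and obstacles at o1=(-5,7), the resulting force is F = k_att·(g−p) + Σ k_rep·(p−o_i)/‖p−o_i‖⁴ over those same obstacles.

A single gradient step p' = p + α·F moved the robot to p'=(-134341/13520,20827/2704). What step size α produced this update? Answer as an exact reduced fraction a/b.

α = 1/20

F_att = 3/4·(g−p) = 3/4·(2,-8) = (1.5000,-6.0000)
o1: d²=26 ≤ ρ²=37; F_rep = 31·(-5,1)/26² = (-0.2293,0.0459)
F = F_att + ΣF_rep = (1.2707,-5.9541)
Δp = p'−p = (0.0635,-0.2977); α = Δx/Fx = (859/13520) / (859/676) = 1/20
check: Δy/Fy = (-805/2704) / (-4025/676) = 1/20 ✓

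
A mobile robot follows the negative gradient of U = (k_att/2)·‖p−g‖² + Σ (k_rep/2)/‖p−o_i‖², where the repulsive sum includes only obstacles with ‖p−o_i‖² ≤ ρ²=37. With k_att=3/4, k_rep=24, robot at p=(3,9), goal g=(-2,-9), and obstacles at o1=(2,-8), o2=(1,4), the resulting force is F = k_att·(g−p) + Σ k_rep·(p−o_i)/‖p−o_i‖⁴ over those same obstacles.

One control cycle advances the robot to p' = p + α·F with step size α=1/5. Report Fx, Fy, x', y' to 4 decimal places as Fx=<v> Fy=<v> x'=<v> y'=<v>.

F_att = 3/4·(g−p) = 3/4·(-5,-18) = (-3.7500,-13.5000)
o1: d²=290 > ρ²=37 → inactive
o2: d²=29 ≤ ρ²=37; F_rep = 24·(2,5)/29² = (0.0571,0.1427)
F = F_att + ΣF_rep = (-3.6929,-13.3573)
p' = p + 1/5·F = (2.2614,6.3285)

Fx=-3.6929 Fy=-13.3573 x'=2.2614 y'=6.3285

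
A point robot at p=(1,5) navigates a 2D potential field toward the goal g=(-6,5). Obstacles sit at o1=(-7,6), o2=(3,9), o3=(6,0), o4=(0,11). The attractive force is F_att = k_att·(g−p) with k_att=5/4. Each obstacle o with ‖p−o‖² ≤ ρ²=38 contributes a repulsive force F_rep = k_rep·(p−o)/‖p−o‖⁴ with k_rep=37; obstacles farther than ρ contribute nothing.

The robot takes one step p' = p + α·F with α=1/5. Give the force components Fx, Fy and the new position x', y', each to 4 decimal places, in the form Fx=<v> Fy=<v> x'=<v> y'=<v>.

Fx=-8.9080 Fy=-0.5322 x'=-0.7816 y'=4.8936

F_att = 5/4·(g−p) = 5/4·(-7,0) = (-8.7500,0.0000)
o1: d²=65 > ρ²=38 → inactive
o2: d²=20 ≤ ρ²=38; F_rep = 37·(-2,-4)/20² = (-0.1850,-0.3700)
o3: d²=50 > ρ²=38 → inactive
o4: d²=37 ≤ ρ²=38; F_rep = 37·(1,-6)/37² = (0.0270,-0.1622)
F = F_att + ΣF_rep = (-8.9080,-0.5322)
p' = p + 1/5·F = (-0.7816,4.8936)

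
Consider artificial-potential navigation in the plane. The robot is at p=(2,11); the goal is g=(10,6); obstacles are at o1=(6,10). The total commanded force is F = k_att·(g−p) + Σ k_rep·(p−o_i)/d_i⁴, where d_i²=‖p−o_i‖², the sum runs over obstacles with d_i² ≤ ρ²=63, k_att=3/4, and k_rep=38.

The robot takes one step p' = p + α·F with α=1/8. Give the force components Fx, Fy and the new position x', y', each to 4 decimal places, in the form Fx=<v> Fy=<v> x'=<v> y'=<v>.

F_att = 3/4·(g−p) = 3/4·(8,-5) = (6.0000,-3.7500)
o1: d²=17 ≤ ρ²=63; F_rep = 38·(-4,1)/17² = (-0.5260,0.1315)
F = F_att + ΣF_rep = (5.4740,-3.6185)
p' = p + 1/8·F = (2.6843,10.5477)

Fx=5.4740 Fy=-3.6185 x'=2.6843 y'=10.5477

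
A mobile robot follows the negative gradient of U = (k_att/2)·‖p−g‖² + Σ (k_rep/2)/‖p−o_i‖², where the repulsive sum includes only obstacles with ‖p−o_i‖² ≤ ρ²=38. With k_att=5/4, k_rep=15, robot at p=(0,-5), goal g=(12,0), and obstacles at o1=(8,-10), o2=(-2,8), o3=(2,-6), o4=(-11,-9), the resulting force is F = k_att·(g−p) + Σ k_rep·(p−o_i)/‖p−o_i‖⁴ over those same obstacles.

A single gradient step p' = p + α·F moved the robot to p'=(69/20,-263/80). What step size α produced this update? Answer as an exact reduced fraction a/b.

F_att = 5/4·(g−p) = 5/4·(12,5) = (15.0000,6.2500)
o1: d²=89 > ρ²=38 → inactive
o2: d²=173 > ρ²=38 → inactive
o3: d²=5 ≤ ρ²=38; F_rep = 15·(-2,1)/5² = (-1.2000,0.6000)
o4: d²=137 > ρ²=38 → inactive
F = F_att + ΣF_rep = (13.8000,6.8500)
Δp = p'−p = (3.4500,1.7125); α = Δx/Fx = (69/20) / (69/5) = 1/4
check: Δy/Fy = (137/80) / (137/20) = 1/4 ✓

α = 1/4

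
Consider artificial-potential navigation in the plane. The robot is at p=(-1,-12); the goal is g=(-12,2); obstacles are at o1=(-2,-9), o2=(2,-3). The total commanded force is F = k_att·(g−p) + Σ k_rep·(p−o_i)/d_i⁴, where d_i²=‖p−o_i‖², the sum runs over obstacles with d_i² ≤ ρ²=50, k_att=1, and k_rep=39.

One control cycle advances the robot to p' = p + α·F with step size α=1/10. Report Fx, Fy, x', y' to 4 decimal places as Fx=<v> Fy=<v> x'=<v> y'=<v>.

F_att = 1·(g−p) = 1·(-11,14) = (-11.0000,14.0000)
o1: d²=10 ≤ ρ²=50; F_rep = 39·(1,-3)/10² = (0.3900,-1.1700)
o2: d²=90 > ρ²=50 → inactive
F = F_att + ΣF_rep = (-10.6100,12.8300)
p' = p + 1/10·F = (-2.0610,-10.7170)

Fx=-10.6100 Fy=12.8300 x'=-2.0610 y'=-10.7170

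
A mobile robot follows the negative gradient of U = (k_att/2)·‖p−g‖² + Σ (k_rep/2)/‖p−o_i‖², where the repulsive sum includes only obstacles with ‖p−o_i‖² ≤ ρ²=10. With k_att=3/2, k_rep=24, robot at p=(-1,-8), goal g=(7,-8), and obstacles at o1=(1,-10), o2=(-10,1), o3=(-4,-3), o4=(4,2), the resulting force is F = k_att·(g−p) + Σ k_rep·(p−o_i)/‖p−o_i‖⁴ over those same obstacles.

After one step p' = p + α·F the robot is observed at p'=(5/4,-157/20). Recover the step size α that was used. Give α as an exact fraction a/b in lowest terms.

α = 1/5

F_att = 3/2·(g−p) = 3/2·(8,0) = (12.0000,0.0000)
o1: d²=8 ≤ ρ²=10; F_rep = 24·(-2,2)/8² = (-0.7500,0.7500)
o2: d²=162 > ρ²=10 → inactive
o3: d²=34 > ρ²=10 → inactive
o4: d²=125 > ρ²=10 → inactive
F = F_att + ΣF_rep = (11.2500,0.7500)
Δp = p'−p = (2.2500,0.1500); α = Δx/Fx = (9/4) / (45/4) = 1/5
check: Δy/Fy = (3/20) / (3/4) = 1/5 ✓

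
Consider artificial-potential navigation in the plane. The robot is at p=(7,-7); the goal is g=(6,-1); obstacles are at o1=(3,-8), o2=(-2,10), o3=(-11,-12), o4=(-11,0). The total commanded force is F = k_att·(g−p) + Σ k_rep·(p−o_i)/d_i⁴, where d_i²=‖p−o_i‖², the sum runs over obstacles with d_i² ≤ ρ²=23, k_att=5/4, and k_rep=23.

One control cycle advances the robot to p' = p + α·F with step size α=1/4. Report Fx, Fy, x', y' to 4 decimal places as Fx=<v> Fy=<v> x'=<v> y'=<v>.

F_att = 5/4·(g−p) = 5/4·(-1,6) = (-1.2500,7.5000)
o1: d²=17 ≤ ρ²=23; F_rep = 23·(4,1)/17² = (0.3183,0.0796)
o2: d²=370 > ρ²=23 → inactive
o3: d²=349 > ρ²=23 → inactive
o4: d²=373 > ρ²=23 → inactive
F = F_att + ΣF_rep = (-0.9317,7.5796)
p' = p + 1/4·F = (6.7671,-5.1051)

Fx=-0.9317 Fy=7.5796 x'=6.7671 y'=-5.1051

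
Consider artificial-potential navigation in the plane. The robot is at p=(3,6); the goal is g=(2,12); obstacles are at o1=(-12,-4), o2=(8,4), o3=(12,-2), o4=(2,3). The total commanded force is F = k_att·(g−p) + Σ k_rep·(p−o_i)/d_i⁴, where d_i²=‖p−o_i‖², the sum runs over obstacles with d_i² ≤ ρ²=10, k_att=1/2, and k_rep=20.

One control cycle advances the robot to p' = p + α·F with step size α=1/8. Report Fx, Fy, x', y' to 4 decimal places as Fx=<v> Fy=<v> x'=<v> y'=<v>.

F_att = 1/2·(g−p) = 1/2·(-1,6) = (-0.5000,3.0000)
o1: d²=325 > ρ²=10 → inactive
o2: d²=29 > ρ²=10 → inactive
o3: d²=145 > ρ²=10 → inactive
o4: d²=10 ≤ ρ²=10; F_rep = 20·(1,3)/10² = (0.2000,0.6000)
F = F_att + ΣF_rep = (-0.3000,3.6000)
p' = p + 1/8·F = (2.9625,6.4500)

Fx=-0.3000 Fy=3.6000 x'=2.9625 y'=6.4500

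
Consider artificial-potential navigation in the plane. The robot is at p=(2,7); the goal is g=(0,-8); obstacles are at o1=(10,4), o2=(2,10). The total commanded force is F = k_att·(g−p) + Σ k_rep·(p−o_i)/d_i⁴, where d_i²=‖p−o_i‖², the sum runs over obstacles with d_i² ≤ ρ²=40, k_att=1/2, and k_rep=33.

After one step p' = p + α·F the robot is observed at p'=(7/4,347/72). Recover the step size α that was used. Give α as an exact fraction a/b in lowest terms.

F_att = 1/2·(g−p) = 1/2·(-2,-15) = (-1.0000,-7.5000)
o1: d²=73 > ρ²=40 → inactive
o2: d²=9 ≤ ρ²=40; F_rep = 33·(0,-3)/9² = (0.0000,-1.2222)
F = F_att + ΣF_rep = (-1.0000,-8.7222)
Δp = p'−p = (-0.2500,-2.1806); α = Δx/Fx = (-1/4) / (-1) = 1/4
check: Δy/Fy = (-157/72) / (-157/18) = 1/4 ✓

α = 1/4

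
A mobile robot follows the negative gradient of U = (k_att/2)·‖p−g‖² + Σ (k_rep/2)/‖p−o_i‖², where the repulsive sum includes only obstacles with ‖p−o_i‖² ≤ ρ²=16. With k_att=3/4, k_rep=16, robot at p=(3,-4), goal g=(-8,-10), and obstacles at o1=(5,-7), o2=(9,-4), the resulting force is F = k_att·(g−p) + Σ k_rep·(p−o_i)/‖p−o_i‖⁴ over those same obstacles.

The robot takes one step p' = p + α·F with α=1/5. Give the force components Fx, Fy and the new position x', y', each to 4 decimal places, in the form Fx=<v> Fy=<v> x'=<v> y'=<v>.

F_att = 3/4·(g−p) = 3/4·(-11,-6) = (-8.2500,-4.5000)
o1: d²=13 ≤ ρ²=16; F_rep = 16·(-2,3)/13² = (-0.1893,0.2840)
o2: d²=36 > ρ²=16 → inactive
F = F_att + ΣF_rep = (-8.4393,-4.2160)
p' = p + 1/5·F = (1.3121,-4.8432)

Fx=-8.4393 Fy=-4.2160 x'=1.3121 y'=-4.8432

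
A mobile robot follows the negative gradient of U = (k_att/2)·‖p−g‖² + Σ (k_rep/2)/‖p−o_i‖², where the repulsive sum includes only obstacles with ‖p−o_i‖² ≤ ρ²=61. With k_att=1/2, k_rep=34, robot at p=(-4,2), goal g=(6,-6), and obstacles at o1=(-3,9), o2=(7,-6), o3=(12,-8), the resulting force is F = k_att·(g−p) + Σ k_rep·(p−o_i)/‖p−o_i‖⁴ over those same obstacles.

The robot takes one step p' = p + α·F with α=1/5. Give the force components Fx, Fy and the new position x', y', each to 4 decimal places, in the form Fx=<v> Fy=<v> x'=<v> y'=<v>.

F_att = 1/2·(g−p) = 1/2·(10,-8) = (5.0000,-4.0000)
o1: d²=50 ≤ ρ²=61; F_rep = 34·(-1,-7)/50² = (-0.0136,-0.0952)
o2: d²=185 > ρ²=61 → inactive
o3: d²=356 > ρ²=61 → inactive
F = F_att + ΣF_rep = (4.9864,-4.0952)
p' = p + 1/5·F = (-3.0027,1.1810)

Fx=4.9864 Fy=-4.0952 x'=-3.0027 y'=1.1810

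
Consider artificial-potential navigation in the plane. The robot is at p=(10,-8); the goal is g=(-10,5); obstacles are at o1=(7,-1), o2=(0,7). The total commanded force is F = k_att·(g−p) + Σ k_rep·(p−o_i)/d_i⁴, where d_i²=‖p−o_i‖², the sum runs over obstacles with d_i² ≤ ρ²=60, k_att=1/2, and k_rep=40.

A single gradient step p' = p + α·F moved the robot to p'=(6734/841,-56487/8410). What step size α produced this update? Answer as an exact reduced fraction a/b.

α = 1/5

F_att = 1/2·(g−p) = 1/2·(-20,13) = (-10.0000,6.5000)
o1: d²=58 ≤ ρ²=60; F_rep = 40·(3,-7)/58² = (0.0357,-0.0832)
o2: d²=325 > ρ²=60 → inactive
F = F_att + ΣF_rep = (-9.9643,6.4168)
Δp = p'−p = (-1.9929,1.2834); α = Δx/Fx = (-1676/841) / (-8380/841) = 1/5
check: Δy/Fy = (10793/8410) / (10793/1682) = 1/5 ✓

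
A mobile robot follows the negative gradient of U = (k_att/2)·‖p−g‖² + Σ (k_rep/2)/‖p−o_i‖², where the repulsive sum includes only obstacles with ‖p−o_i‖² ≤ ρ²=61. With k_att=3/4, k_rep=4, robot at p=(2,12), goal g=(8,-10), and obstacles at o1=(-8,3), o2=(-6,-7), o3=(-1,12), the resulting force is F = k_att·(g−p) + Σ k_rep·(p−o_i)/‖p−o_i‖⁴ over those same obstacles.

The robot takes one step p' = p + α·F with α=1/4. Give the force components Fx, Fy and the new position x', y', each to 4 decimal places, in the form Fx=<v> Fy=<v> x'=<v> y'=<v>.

F_att = 3/4·(g−p) = 3/4·(6,-22) = (4.5000,-16.5000)
o1: d²=181 > ρ²=61 → inactive
o2: d²=425 > ρ²=61 → inactive
o3: d²=9 ≤ ρ²=61; F_rep = 4·(3,0)/9² = (0.1481,0.0000)
F = F_att + ΣF_rep = (4.6481,-16.5000)
p' = p + 1/4·F = (3.1620,7.8750)

Fx=4.6481 Fy=-16.5000 x'=3.1620 y'=7.8750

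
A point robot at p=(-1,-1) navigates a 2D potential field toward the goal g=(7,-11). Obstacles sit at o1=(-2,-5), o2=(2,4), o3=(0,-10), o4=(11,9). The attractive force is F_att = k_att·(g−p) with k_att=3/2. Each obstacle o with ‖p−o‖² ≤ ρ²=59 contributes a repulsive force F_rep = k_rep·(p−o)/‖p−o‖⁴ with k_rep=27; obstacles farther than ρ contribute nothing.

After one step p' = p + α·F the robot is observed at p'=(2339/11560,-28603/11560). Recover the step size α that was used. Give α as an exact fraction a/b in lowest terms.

α = 1/10

F_att = 3/2·(g−p) = 3/2·(8,-10) = (12.0000,-15.0000)
o1: d²=17 ≤ ρ²=59; F_rep = 27·(1,4)/17² = (0.0934,0.3737)
o2: d²=34 ≤ ρ²=59; F_rep = 27·(-3,-5)/34² = (-0.0701,-0.1168)
o3: d²=82 > ρ²=59 → inactive
o4: d²=244 > ρ²=59 → inactive
F = F_att + ΣF_rep = (12.0234,-14.7431)
Δp = p'−p = (1.2023,-1.4743); α = Δx/Fx = (13899/11560) / (13899/1156) = 1/10
check: Δy/Fy = (-17043/11560) / (-17043/1156) = 1/10 ✓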